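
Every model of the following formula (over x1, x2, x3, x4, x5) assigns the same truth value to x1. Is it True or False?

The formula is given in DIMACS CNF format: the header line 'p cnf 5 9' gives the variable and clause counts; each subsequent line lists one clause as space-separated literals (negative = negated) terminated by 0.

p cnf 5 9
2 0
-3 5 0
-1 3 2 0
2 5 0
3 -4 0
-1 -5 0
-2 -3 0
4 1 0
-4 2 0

True

Suppose x1 = False.
The clause (x2) is unit, so x2 = True.
The clause (¬x3) is unit, so x3 = False.
The clause (¬x4) is unit, so x4 = False.
That conflicts with the unit clause (x4).
So every satisfying assignment has x1 = True.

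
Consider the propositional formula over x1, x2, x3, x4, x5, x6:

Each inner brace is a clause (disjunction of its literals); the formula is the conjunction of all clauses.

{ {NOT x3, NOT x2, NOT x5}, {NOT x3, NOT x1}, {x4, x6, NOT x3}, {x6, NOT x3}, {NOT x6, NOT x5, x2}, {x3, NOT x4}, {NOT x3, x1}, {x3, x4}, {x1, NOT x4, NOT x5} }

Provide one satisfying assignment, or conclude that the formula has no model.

UNSATISFIABLE

Suppose x3 = false.
(NOT x4) alone gives x4 = false.
But (x4) is also a unit clause — contradiction.
Backtrack on x3: now try x3 = true.
(NOT x1) alone gives x1 = false.
But (x1) is also a unit clause — contradiction.
Both values of x3 lead to a conflict.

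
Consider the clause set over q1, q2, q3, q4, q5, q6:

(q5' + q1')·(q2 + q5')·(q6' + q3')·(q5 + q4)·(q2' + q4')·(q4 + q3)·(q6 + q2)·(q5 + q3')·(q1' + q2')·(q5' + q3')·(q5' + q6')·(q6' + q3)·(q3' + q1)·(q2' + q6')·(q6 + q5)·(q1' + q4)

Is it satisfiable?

Suppose q5 = 0.
The clause (q4) is unit, so q4 = 1.
The clause (q2') is unit, so q2 = 0.
The clause (q6) is unit, so q6 = 1.
The clause (q3') is unit, so q3 = 0.
That conflicts with the unit clause (q3).
So q5 must be the other value — set q5 = 1.
The clause (q1') is unit, so q1 = 0.
The clause (q2) is unit, so q2 = 1.
The clause (q4') is unit, so q4 = 0.
The clause (q3) is unit, so q3 = 1.
That conflicts with the unit clause (q3').
Either choice for q5 ends in contradiction.
No assignment satisfies every clause.

No, unsatisfiable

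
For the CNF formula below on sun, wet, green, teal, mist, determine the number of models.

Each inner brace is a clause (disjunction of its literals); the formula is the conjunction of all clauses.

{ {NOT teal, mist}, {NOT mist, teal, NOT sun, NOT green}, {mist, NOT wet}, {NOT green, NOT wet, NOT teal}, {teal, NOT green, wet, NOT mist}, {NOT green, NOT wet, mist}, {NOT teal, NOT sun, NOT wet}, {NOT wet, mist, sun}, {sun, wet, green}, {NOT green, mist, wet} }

9

There are 2^5 = 32 truth assignments over (sun, wet, green, teal, mist).
Split on mist. With mist = true, the clauses containing mist are satisfied and NOT mist drops from the rest; 8 of the 2^4 = 16 assignments to the other variables satisfy what remains.
With mist = false, by the same count on the reduced clause set, 1 assignment works.
Total: 8 + 1 = 9.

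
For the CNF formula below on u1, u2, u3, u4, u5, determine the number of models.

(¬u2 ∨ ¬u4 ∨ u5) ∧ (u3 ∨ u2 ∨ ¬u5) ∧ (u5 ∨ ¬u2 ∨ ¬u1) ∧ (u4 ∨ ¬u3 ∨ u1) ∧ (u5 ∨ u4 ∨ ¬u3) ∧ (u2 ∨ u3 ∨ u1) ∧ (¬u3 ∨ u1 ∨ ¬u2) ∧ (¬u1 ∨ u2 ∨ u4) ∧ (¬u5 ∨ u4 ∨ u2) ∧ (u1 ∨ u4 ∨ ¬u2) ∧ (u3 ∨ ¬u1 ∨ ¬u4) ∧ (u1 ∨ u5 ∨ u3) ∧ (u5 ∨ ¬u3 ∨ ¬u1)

There are 2^5 = 32 truth assignments over (u1, u2, u3, u4, u5).
Split on u4. With u4 = True, the clauses containing u4 are satisfied and ¬u4 drops from the rest; 5 of the 2^4 = 16 assignments to the other variables satisfy what remains.
With u4 = False, by the same count on the reduced clause set, 2 assignments work.
(One model: u1=F, u2=F, u3=T, u4=T, u5=F.)
Total: 5 + 2 = 7.

7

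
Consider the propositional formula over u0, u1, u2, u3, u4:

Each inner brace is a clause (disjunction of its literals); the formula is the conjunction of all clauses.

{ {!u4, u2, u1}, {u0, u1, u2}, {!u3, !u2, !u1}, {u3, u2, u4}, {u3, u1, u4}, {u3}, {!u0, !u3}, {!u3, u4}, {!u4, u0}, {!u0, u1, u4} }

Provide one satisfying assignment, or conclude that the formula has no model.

From the singleton clause (u3), u3 = true.
From the singleton clause (!u0), u0 = false.
From the singleton clause (u4), u4 = true.
But (!u4) is also a unit clause — contradiction.

UNSATISFIABLE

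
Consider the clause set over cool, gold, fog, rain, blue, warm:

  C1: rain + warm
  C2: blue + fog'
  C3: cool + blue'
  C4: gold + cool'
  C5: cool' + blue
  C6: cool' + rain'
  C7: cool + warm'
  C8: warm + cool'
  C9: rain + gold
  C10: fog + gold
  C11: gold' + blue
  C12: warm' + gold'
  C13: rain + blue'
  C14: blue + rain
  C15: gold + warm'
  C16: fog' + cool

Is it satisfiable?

Try rain = 1.
The clause (cool') is unit, so cool = 0.
The clause (blue') is unit, so blue = 0.
The clause (fog') is unit, so fog = 0.
The clause (warm') is unit, so warm = 0.
The clause (gold) is unit, so gold = 1.
That conflicts with the unit clause (gold').
Backtrack on rain: now try rain = 0.
The clause (warm) is unit, so warm = 1.
The clause (cool) is unit, so cool = 1.
The clause (gold) is unit, so gold = 1.
That conflicts with the unit clause (gold').
Neither rain = 1 nor rain = 0 works.
No assignment satisfies every clause.

Unsatisfiable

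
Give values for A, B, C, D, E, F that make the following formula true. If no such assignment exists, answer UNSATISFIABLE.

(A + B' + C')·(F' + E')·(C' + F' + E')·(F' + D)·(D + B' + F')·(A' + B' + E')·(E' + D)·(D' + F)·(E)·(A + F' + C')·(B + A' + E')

From the singleton clause (E), E = 1.
From the singleton clause (F'), F = 0.
From the singleton clause (D), D = 1.
That conflicts with the unit clause (D').

UNSATISFIABLE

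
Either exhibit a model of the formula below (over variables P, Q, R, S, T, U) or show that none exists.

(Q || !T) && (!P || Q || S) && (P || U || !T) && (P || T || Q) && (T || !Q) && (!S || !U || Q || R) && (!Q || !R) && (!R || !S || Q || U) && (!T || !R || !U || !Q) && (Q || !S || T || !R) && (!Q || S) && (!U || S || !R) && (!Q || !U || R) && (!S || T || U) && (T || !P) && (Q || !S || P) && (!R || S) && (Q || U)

Case Q = true:
From the singleton clause (T), T = true.
From the singleton clause (!R), R = false.
From the singleton clause (S), S = true.
From the singleton clause (!U), U = false.
From the singleton clause (P), P = true.
This assignment satisfies each clause.

P=true; Q=true; R=false; S=true; T=true; U=false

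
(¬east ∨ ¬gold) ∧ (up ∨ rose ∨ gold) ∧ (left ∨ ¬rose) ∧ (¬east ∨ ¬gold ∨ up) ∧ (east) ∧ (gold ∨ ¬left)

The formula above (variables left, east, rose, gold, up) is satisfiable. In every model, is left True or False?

Suppose left = True.
(east) alone gives east = True.
(¬gold) alone gives gold = False.
But (gold) is also a unit clause — contradiction.
So every satisfying assignment has left = False.

False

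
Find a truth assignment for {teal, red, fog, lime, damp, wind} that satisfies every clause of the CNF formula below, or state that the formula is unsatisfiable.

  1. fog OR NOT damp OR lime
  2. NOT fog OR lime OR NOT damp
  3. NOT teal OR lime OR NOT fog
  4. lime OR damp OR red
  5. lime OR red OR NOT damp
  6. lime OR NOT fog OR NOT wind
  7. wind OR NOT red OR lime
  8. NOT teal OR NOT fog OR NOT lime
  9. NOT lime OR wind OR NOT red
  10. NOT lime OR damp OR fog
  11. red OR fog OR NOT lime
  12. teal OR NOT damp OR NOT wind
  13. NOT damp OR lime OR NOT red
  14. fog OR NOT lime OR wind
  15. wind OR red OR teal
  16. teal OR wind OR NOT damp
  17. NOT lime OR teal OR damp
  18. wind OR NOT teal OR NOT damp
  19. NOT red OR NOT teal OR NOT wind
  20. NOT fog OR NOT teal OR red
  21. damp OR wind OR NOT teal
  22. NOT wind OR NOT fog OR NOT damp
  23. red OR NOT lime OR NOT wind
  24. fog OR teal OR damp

UNSATISFIABLE

Case fog = true:
Case lime = true:
From the singleton clause (NOT teal), teal = false.
From the singleton clause (damp), damp = true.
From the singleton clause (NOT wind), wind = false.
That conflicts with the unit clause (wind).
That branch fails; take lime = false instead.
From the singleton clause (NOT damp), damp = false.
From the singleton clause (NOT teal), teal = false.
From the singleton clause (red), red = true.
From the singleton clause (NOT wind), wind = false.
That conflicts with the unit clause (wind).
Both values of lime lead to a conflict.
That branch fails; take fog = false instead.
Case damp = false:
From the singleton clause (NOT lime), lime = false.
From the singleton clause (red), red = true.
From the singleton clause (wind), wind = true.
From the singleton clause (NOT teal), teal = false.
That conflicts with the unit clause (teal).
That branch fails; take damp = true instead.
From the singleton clause (lime), lime = true.
From the singleton clause (red), red = true.
From the singleton clause (wind), wind = true.
From the singleton clause (teal), teal = true.
That conflicts with the unit clause (NOT teal).
Both values of damp lead to a conflict.
Both values of fog lead to a conflict.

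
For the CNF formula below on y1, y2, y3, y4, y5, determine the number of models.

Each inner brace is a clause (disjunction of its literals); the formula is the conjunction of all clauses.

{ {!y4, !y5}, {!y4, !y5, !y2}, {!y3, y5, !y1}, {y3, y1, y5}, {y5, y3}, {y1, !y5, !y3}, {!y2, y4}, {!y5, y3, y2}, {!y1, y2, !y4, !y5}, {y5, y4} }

There are 2^5 = 32 truth assignments over (y1, y2, y3, y4, y5).
Split on y3. With y3 = true, the clauses containing y3 are satisfied and !y3 drops from the rest; 3 of the 2^4 = 16 assignments to the other variables satisfy what remains.
With y3 = false, by the same count on the reduced clause set, 0 assignments work.
(One model: y1=F, y2=F, y3=T, y4=T, y5=F.)
Total: 3 + 0 = 3.

3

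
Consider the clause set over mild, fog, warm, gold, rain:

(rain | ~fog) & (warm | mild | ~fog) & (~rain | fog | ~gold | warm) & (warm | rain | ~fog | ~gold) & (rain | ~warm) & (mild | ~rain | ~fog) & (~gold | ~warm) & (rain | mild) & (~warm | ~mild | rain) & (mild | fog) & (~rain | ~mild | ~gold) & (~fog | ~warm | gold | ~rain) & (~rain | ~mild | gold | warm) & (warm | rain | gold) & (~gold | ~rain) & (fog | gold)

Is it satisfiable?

Yes, satisfiable

Try rain = 0.
(~fog) alone gives fog = 0.
(~warm) alone gives warm = 0.
(mild) alone gives mild = 1.
(gold) alone gives gold = 1.
This assignment satisfies each clause.
A satisfying assignment: mild ↦ 1, fog ↦ 0, warm ↦ 0, gold ↦ 1, rain ↦ 0.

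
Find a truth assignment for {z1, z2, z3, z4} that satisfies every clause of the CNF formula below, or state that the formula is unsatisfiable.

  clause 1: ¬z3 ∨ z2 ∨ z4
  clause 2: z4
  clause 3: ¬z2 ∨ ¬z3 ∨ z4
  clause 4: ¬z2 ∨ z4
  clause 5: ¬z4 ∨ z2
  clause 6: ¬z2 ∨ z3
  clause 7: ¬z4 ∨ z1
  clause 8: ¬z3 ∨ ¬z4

UNSATISFIABLE

Unit clause (z4) forces z4 = True.
Unit clause (z2) forces z2 = True.
Unit clause (z3) forces z3 = True.
Now (¬z3) is unsatisfied and unit — conflict.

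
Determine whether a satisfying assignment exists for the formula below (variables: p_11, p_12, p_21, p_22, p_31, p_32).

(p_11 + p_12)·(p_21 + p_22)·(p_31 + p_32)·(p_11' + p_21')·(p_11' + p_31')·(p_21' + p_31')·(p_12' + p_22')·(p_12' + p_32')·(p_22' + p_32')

Branch on p_11: set p_11 = 1.
(p_21') alone gives p_21 = 0.
(p_22) alone gives p_22 = 1.
(p_31') alone gives p_31 = 0.
(p_32) alone gives p_32 = 1.
But (p_32') is also a unit clause — contradiction.
Backtrack on p_11: now try p_11 = 0.
(p_12) alone gives p_12 = 1.
(p_22') alone gives p_22 = 0.
(p_21) alone gives p_21 = 1.
(p_31') alone gives p_31 = 0.
(p_32) alone gives p_32 = 1.
But (p_32') is also a unit clause — contradiction.
Either choice for p_11 ends in contradiction.
No assignment satisfies every clause.

Unsatisfiable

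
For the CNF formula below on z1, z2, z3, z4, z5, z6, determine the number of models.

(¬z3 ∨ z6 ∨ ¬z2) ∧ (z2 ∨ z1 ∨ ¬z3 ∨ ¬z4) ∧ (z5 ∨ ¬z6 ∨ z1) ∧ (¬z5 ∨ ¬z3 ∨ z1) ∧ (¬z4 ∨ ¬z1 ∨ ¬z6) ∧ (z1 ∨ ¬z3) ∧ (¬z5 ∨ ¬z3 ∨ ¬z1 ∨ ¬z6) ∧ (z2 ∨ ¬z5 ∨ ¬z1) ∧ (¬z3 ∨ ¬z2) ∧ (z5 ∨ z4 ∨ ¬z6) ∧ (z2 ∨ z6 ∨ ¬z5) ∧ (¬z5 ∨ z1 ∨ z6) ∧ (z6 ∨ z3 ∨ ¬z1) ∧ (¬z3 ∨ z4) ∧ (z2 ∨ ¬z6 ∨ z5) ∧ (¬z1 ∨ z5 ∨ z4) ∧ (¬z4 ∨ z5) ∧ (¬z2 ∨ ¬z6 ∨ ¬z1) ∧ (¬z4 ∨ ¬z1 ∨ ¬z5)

There are 2^6 = 64 truth assignments over (z1, z2, z3, z4, z5, z6).
Split on z1. With z1 = True, the clauses containing z1 are satisfied and ¬z1 drops from the rest; 0 of the 2^5 = 32 assignments to the other variables satisfy what remains.
With z1 = False, by the same count on the reduced clause set, 6 assignments work.
Total: 0 + 6 = 6.

6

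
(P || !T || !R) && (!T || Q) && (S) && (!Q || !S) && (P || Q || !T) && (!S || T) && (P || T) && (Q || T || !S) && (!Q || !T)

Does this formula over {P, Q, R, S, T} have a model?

(S) alone gives S = true.
(!Q) alone gives Q = false.
(!T) alone gives T = false.
That conflicts with the unit clause (T).
No assignment satisfies every clause.

No, unsatisfiable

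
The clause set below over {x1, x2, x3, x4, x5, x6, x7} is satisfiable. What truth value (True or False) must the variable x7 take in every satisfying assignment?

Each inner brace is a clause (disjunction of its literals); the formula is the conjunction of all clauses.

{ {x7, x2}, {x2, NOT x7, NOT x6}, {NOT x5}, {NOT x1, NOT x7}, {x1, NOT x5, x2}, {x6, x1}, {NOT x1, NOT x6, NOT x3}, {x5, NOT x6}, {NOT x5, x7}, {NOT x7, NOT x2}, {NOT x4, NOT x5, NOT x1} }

False

Suppose x7 = true.
Unit clause (NOT x5) forces x5 = false.
Unit clause (NOT x1) forces x1 = false.
Unit clause (x6) forces x6 = true.
That conflicts with the unit clause (NOT x6).
So every satisfying assignment has x7 = False.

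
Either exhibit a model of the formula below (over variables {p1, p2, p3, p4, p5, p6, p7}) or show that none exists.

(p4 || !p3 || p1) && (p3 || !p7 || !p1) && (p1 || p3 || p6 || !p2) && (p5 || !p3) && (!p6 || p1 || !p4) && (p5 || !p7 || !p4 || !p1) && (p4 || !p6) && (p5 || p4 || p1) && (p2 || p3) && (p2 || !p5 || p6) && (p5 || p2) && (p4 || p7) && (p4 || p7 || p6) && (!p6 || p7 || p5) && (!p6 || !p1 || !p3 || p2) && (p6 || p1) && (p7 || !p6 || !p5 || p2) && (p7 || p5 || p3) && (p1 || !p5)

Try p5 = true.
(p1) alone gives p1 = true.
Try p3 = true.
Try p4 = true.
Try p2 = true.
All clauses hold; p6, p7 can take either value.

p1 ↦ true,  p2 ↦ true,  p3 ↦ true,  p4 ↦ true,  p5 ↦ true,  p6 ↦ false,  p7 ↦ false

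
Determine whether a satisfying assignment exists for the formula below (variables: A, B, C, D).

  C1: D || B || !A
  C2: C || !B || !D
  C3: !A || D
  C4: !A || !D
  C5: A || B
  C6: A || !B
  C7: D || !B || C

Case A = false:
(B) alone gives B = true.
Now (!B) is unsatisfied and unit — conflict.
That branch fails; take A = true instead.
(D) alone gives D = true.
Now (!D) is unsatisfied and unit — conflict.
Both values of A lead to a conflict.
No assignment satisfies every clause.

No, unsatisfiable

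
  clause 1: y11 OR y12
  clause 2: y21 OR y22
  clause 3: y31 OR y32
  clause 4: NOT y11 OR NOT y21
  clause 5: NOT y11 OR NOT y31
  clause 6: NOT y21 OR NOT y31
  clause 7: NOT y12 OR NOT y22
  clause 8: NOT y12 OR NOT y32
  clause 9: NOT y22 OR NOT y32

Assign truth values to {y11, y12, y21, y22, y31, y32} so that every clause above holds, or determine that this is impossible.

UNSATISFIABLE

Try y11 = true.
(NOT y21) alone gives y21 = false.
(y22) alone gives y22 = true.
(NOT y31) alone gives y31 = false.
(y32) alone gives y32 = true.
But (NOT y32) is also a unit clause — contradiction.
That branch fails; take y11 = false instead.
(y12) alone gives y12 = true.
(NOT y22) alone gives y22 = false.
(y21) alone gives y21 = true.
(NOT y31) alone gives y31 = false.
(y32) alone gives y32 = true.
But (NOT y32) is also a unit clause — contradiction.
Both values of y11 lead to a conflict.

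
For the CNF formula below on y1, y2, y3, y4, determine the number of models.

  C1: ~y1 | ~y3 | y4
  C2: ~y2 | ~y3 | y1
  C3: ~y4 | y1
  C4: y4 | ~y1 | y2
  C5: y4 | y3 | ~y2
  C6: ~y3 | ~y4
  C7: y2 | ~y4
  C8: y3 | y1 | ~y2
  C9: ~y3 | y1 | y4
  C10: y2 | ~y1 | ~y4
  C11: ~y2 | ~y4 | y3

There are 2^4 = 16 truth assignments over (y1, y2, y3, y4).
Check each against the 11 clauses (columns in the order y1, y2, y3, y4):
  F F F F  ✓ satisfies all
  F F F T  ✗ fails (~y4 | y1)
  F F T F  ✗ fails (~y3 | y1 | y4)
  F F T T  ✗ fails (~y4 | y1)
  F T F F  ✗ fails (y4 | y3 | ~y2)
  F T F T  ✗ fails (~y4 | y1)
  F T T F  ✗ fails (~y2 | ~y3 | y1)
  F T T T  ✗ fails (~y2 | ~y3 | y1)
  T F F F  ✗ fails (y4 | ~y1 | y2)
  T F F T  ✗ fails (y2 | ~y4)
  T F T F  ✗ fails (~y1 | ~y3 | y4)
  T F T T  ✗ fails (~y3 | ~y4)
  T T F F  ✗ fails (y4 | y3 | ~y2)
  T T F T  ✗ fails (~y2 | ~y4 | y3)
  T T T F  ✗ fails (~y1 | ~y3 | y4)
  T T T T  ✗ fails (~y3 | ~y4)
1 of the 16 rows is a model.

1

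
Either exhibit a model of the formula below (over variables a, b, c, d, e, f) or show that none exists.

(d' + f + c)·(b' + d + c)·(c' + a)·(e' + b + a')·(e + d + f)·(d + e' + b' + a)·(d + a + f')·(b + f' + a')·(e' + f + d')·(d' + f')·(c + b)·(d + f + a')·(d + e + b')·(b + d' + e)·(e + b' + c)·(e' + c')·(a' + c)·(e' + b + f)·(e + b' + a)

Suppose c = 1.
(a) alone gives a = 1.
(e') alone gives e = 0.
Suppose d = 1.
(f') alone gives f = 0.
(b) alone gives b = 1.
Every clause now holds.

a ↦ 1, b ↦ 1, c ↦ 1, d ↦ 1, e ↦ 0, f ↦ 0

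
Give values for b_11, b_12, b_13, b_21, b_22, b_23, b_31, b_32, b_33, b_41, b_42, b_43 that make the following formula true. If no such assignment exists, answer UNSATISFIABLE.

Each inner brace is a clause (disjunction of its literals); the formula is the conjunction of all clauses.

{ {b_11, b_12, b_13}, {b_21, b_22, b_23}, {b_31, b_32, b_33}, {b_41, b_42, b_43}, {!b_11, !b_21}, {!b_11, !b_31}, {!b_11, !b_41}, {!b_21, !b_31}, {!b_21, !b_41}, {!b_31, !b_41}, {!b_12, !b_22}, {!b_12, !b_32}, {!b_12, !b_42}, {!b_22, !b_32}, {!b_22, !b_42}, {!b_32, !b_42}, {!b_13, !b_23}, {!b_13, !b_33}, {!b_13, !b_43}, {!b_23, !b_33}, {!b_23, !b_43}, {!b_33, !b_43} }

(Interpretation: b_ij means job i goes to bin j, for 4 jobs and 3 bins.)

UNSATISFIABLE

Branch on b_11: set b_11 = false.
Branch on b_12: set b_12 = true.
The clause (!b_22) is unit, so b_22 = false.
The clause (!b_32) is unit, so b_32 = false.
The clause (!b_42) is unit, so b_42 = false.
Branch on b_21: set b_21 = true.
The clause (!b_31) is unit, so b_31 = false.
The clause (b_33) is unit, so b_33 = true.
The clause (!b_41) is unit, so b_41 = false.
The clause (b_43) is unit, so b_43 = true.
Now (!b_43) is unsatisfied and unit — conflict.
So b_21 must be the other value — set b_21 = false.
The clause (b_23) is unit, so b_23 = true.
The clause (!b_13) is unit, so b_13 = false.
The clause (!b_33) is unit, so b_33 = false.
The clause (b_31) is unit, so b_31 = true.
The clause (!b_41) is unit, so b_41 = false.
The clause (b_43) is unit, so b_43 = true.
Now (!b_43) is unsatisfied and unit — conflict.
Both values of b_21 lead to a conflict.
So b_12 must be the other value — set b_12 = false.
The clause (b_13) is unit, so b_13 = true.
The clause (!b_23) is unit, so b_23 = false.
The clause (!b_33) is unit, so b_33 = false.
The clause (!b_43) is unit, so b_43 = false.
Branch on b_21: set b_21 = true.
The clause (!b_31) is unit, so b_31 = false.
The clause (b_32) is unit, so b_32 = true.
The clause (!b_41) is unit, so b_41 = false.
The clause (b_42) is unit, so b_42 = true.
Now (!b_42) is unsatisfied and unit — conflict.
So b_21 must be the other value — set b_21 = false.
The clause (b_22) is unit, so b_22 = true.
The clause (!b_32) is unit, so b_32 = false.
The clause (b_31) is unit, so b_31 = true.
The clause (!b_41) is unit, so b_41 = false.
The clause (b_42) is unit, so b_42 = true.
Now (!b_42) is unsatisfied and unit — conflict.
Both values of b_21 lead to a conflict.
Both values of b_12 lead to a conflict.
So b_11 must be the other value — set b_11 = true.
The clause (!b_21) is unit, so b_21 = false.
The clause (!b_31) is unit, so b_31 = false.
The clause (!b_41) is unit, so b_41 = false.
Branch on b_22: set b_22 = true.
The clause (!b_12) is unit, so b_12 = false.
The clause (!b_32) is unit, so b_32 = false.
The clause (b_33) is unit, so b_33 = true.
The clause (!b_42) is unit, so b_42 = false.
The clause (b_43) is unit, so b_43 = true.
Now (!b_43) is unsatisfied and unit — conflict.
So b_22 must be the other value — set b_22 = false.
The clause (b_23) is unit, so b_23 = true.
The clause (!b_13) is unit, so b_13 = false.
The clause (!b_33) is unit, so b_33 = false.
The clause (b_32) is unit, so b_32 = true.
The clause (!b_12) is unit, so b_12 = false.
The clause (!b_42) is unit, so b_42 = false.
The clause (b_43) is unit, so b_43 = true.
Now (!b_43) is unsatisfied and unit — conflict.
Both values of b_22 lead to a conflict.
Both values of b_11 lead to a conflict.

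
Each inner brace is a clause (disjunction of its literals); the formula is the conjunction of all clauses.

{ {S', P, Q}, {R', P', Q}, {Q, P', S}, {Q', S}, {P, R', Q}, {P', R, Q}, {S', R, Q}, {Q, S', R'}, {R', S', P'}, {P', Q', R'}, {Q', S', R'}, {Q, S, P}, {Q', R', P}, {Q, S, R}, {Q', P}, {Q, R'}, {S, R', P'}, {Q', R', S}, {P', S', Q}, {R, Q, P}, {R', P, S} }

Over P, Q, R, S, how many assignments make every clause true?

1

There are 2^4 = 16 truth assignments over (P, Q, R, S).
Check each against the 21 clauses (columns in the order P, Q, R, S):
  F F F F  ✗ fails (Q + S + P)
  F F F T  ✗ fails (S' + P + Q)
  F F T F  ✗ fails (P + R' + Q)
  F F T T  ✗ fails (S' + P + Q)
  F T F F  ✗ fails (Q' + S)
  F T F T  ✗ fails (Q' + P)
  F T T F  ✗ fails (Q' + S)
  F T T T  ✗ fails (Q' + S' + R')
  T F F F  ✗ fails (Q + P' + S)
  T F F T  ✗ fails (P' + R + Q)
  T F T F  ✗ fails (R' + P' + Q)
  T F T T  ✗ fails (R' + P' + Q)
  T T F F  ✗ fails (Q' + S)
  T T F T  ✓ satisfies all
  T T T F  ✗ fails (Q' + S)
  T T T T  ✗ fails (R' + S' + P')
1 of the 16 rows is a model.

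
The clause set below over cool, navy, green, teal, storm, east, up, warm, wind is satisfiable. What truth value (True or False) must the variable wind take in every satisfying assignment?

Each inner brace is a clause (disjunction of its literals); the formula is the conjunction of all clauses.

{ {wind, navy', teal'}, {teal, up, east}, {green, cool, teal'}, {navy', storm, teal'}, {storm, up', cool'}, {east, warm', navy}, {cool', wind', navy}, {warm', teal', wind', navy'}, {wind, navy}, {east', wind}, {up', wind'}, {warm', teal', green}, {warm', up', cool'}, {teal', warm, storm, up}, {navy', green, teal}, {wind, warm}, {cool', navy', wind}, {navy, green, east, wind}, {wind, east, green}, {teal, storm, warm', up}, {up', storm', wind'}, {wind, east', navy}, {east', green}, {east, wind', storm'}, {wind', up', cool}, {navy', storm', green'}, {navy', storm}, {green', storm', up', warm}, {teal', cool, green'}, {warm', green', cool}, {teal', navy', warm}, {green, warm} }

Suppose wind = 0.
The clause (navy) is unit, so navy = 1.
The clause (teal') is unit, so teal = 0.
The clause (east') is unit, so east = 0.
The clause (up) is unit, so up = 1.
The clause (green) is unit, so green = 1.
The clause (warm) is unit, so warm = 1.
The clause (cool') is unit, so cool = 0.
But (cool) is also a unit clause — contradiction.
So every satisfying assignment has wind = True.

True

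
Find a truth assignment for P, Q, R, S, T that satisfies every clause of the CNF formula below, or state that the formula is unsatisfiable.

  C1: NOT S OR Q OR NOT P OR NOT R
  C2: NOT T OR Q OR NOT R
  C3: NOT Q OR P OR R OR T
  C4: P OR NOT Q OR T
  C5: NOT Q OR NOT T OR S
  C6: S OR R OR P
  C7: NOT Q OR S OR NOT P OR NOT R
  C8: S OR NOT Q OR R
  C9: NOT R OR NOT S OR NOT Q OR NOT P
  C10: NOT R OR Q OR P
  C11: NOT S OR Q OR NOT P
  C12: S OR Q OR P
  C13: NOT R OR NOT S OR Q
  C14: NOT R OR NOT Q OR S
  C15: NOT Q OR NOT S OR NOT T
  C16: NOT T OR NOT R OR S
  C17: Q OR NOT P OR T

Try T = false.
Try P = true.
Unit clause (Q) forces Q = true.
Try S = true.
Unit clause (NOT R) forces R = false.
This assignment satisfies each clause.

P: true; Q: true; R: false; S: true; T: false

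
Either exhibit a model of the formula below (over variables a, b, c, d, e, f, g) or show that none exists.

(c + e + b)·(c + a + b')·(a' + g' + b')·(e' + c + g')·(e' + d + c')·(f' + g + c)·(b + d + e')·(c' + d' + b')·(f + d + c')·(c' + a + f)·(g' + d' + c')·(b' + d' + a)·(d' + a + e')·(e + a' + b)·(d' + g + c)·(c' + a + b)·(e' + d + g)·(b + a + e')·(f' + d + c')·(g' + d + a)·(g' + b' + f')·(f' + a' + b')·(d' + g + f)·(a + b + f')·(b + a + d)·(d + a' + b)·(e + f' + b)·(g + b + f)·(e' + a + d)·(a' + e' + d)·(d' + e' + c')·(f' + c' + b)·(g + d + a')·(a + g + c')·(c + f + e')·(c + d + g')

Branch on c: set c = 1.
Branch on e: set e = 0.
Branch on d: set d = 0.
(f) alone gives f = 1.
Now (f') is unsatisfied and unit — conflict.
That branch fails; take d = 1 instead.
(b') alone gives b = 0.
(g') alone gives g = 0.
(a') alone gives a = 0.
Now (a) is unsatisfied and unit — conflict.
Both values of d lead to a conflict.
That branch fails; take e = 1 instead.
(d) alone gives d = 1.
Now (d') is unsatisfied and unit — conflict.
Both values of e lead to a conflict.
That branch fails; take c = 0 instead.
Branch on e: set e = 1.
(g') alone gives g = 0.
(f') alone gives f = 0.
Now (f) is unsatisfied and unit — conflict.
That branch fails; take e = 0 instead.
(b) alone gives b = 1.
(a) alone gives a = 1.
(g') alone gives g = 0.
(f') alone gives f = 0.
(d') alone gives d = 0.
Now (d) is unsatisfied and unit — conflict.
Both values of e lead to a conflict.
Both values of c lead to a conflict.

UNSATISFIABLE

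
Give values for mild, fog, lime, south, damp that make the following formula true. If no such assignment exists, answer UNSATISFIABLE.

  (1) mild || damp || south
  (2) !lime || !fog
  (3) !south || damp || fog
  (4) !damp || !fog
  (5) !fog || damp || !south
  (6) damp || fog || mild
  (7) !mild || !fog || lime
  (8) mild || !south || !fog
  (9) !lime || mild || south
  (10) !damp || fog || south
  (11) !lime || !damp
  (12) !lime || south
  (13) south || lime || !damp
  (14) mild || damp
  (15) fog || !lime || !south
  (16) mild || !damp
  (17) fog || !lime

Case lime = false:
Case damp = true:
The clause (!fog) is unit, so fog = false.
The clause (south) is unit, so south = true.
The clause (mild) is unit, so mild = true.
All clauses are satisfied.

mild=true; fog=false; lime=false; south=true; damp=true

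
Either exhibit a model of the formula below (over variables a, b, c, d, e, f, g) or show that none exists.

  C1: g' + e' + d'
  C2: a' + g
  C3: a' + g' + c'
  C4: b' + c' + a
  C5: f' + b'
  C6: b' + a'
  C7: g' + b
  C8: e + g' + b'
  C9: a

UNSATISFIABLE

Unit clause (a) forces a = 1.
Unit clause (g) forces g = 1.
Unit clause (c') forces c = 0.
Unit clause (b') forces b = 0.
But (b) is also a unit clause — contradiction.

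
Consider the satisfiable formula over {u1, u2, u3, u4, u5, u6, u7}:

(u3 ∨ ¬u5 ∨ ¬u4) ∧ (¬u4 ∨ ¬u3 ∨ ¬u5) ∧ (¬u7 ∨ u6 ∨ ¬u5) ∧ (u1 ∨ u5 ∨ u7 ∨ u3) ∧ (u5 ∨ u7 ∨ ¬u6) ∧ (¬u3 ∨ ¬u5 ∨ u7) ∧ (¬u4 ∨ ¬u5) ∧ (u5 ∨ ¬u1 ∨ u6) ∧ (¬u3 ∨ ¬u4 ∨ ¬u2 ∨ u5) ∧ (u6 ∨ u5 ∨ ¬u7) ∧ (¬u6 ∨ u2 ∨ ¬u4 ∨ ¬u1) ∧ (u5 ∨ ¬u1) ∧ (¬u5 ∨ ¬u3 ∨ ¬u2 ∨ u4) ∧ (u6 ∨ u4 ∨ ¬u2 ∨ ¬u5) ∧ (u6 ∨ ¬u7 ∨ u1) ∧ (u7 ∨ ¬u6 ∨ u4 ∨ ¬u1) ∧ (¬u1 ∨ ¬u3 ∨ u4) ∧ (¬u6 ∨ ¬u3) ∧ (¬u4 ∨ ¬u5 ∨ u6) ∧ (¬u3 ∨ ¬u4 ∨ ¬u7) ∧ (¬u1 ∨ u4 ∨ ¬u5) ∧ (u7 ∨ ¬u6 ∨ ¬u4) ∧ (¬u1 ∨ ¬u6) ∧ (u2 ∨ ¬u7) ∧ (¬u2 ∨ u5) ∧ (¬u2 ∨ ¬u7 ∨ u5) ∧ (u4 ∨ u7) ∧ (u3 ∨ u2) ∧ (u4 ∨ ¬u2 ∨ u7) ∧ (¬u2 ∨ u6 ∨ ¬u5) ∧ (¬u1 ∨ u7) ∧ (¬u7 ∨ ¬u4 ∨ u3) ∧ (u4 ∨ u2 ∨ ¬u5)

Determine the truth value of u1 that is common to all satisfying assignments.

Suppose u1 = True.
Unit clause (u5) forces u5 = True.
Unit clause (¬u4) forces u4 = False.
Now (u4) is unsatisfied and unit — conflict.
So every satisfying assignment has u1 = False.

False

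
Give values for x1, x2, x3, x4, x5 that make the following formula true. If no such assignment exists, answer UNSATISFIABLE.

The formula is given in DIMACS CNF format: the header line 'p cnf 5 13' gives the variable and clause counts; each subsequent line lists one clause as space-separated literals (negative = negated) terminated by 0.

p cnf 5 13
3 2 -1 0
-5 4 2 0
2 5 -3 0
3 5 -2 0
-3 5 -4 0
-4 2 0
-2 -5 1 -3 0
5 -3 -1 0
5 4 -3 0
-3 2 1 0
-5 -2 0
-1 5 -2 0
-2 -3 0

x1=False,  x2=False,  x3=False,  x4=False,  x5=False

Case x4 = False:
Case x5 = False:
(¬x3) alone gives x3 = False.
(¬x2) alone gives x2 = False.
(¬x1) alone gives x1 = False.
All clauses are satisfied.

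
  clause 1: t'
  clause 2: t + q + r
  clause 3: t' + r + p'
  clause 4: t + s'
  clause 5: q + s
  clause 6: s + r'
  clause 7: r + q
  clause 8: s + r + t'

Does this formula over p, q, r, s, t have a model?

Yes

The clause (t') is unit, so t = 0.
The clause (s') is unit, so s = 0.
The clause (q) is unit, so q = 1.
The clause (r') is unit, so r = 0.
All clauses hold; p can take either value.
A satisfying assignment: p ↦ 1, q ↦ 1, r ↦ 0, s ↦ 0, t ↦ 0.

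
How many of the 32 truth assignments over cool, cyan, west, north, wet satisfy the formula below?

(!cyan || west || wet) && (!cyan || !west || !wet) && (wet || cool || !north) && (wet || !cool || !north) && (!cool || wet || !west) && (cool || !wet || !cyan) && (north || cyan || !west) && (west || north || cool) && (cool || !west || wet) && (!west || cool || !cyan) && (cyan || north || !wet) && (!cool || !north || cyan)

5

There are 2^5 = 32 truth assignments over (cool, cyan, west, north, wet).
Split on cyan. With cyan = true, the clauses containing cyan are satisfied and !cyan drops from the rest; 2 of the 2^4 = 16 assignments to the other variables satisfy what remains.
With cyan = false, by the same count on the reduced clause set, 3 assignments work.
(One model: cool=F, cyan=F, west=F, north=T, wet=T.)
Total: 2 + 3 = 5.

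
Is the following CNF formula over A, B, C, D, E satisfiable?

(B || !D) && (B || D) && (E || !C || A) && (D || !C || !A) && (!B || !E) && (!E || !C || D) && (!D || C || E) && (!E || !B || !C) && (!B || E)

Branch on B: set B = true.
Unit clause (!E) forces E = false.
But (E) is also a unit clause — contradiction.
Backtrack on B: now try B = false.
Unit clause (!D) forces D = false.
But (D) is also a unit clause — contradiction.
Either choice for B ends in contradiction.
No assignment satisfies every clause.

No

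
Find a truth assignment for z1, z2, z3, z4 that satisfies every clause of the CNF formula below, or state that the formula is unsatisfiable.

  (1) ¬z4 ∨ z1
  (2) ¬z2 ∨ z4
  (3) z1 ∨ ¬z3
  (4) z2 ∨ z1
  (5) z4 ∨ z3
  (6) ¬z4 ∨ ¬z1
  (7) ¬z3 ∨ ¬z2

z1=True, z2=False, z3=True, z4=False

Case z4 = False:
(¬z2) alone gives z2 = False.
(z1) alone gives z1 = True.
(z3) alone gives z3 = True.
All clauses are satisfied.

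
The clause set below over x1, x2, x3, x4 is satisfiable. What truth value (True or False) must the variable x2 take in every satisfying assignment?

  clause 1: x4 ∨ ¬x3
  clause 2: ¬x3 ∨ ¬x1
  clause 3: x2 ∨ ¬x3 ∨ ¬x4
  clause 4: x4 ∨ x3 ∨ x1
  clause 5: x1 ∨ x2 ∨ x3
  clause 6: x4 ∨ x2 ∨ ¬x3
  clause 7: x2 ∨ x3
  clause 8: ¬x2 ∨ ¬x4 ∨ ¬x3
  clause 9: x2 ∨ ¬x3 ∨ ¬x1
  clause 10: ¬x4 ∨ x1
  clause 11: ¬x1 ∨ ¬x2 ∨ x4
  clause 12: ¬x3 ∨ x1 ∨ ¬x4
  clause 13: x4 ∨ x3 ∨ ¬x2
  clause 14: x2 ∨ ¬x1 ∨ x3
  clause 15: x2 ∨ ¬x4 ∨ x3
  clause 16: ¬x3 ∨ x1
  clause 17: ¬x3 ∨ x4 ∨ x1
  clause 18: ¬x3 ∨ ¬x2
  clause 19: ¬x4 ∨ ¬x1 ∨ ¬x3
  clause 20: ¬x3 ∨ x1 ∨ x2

Suppose x2 = False.
(x3) alone gives x3 = True.
(x4) alone gives x4 = True.
But (¬x4) is also a unit clause — contradiction.
So every satisfying assignment has x2 = True.

True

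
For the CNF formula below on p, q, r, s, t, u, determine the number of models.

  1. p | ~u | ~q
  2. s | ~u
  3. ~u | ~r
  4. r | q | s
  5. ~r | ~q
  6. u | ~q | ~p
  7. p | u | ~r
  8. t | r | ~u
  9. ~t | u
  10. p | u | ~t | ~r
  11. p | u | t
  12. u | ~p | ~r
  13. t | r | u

There are 2^6 = 64 truth assignments over (p, q, r, s, t, u).
Split on p. With p = 1, the clauses containing p are satisfied and ~p drops from the rest; 2 of the 2^5 = 32 assignments to the other variables satisfy what remains.
With p = 0, by the same count on the reduced clause set, 1 assignment works.
(One model: p=F, q=F, r=F, s=T, t=T, u=T.)
Total: 2 + 1 = 3.

3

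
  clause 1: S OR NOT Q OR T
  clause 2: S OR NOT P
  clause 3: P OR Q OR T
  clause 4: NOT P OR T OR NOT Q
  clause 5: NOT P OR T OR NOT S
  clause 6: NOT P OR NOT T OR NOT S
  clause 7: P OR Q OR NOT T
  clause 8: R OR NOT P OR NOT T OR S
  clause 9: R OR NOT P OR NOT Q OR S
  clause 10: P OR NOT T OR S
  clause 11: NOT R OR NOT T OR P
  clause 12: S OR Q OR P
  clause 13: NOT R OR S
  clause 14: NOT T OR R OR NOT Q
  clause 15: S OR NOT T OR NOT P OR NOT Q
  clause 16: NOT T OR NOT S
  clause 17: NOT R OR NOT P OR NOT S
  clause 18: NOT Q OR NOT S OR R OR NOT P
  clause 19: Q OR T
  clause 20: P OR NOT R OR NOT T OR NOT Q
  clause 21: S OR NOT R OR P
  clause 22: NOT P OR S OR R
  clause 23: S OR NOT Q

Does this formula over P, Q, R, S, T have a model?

Satisfiable

Suppose S = true.
(NOT T) alone gives T = false.
(NOT P) alone gives P = false.
(Q) alone gives Q = true.
Every clause is now satisfied; R is unconstrained.
A satisfying assignment: P ↦ false, Q ↦ true, R ↦ true, S ↦ true, T ↦ false.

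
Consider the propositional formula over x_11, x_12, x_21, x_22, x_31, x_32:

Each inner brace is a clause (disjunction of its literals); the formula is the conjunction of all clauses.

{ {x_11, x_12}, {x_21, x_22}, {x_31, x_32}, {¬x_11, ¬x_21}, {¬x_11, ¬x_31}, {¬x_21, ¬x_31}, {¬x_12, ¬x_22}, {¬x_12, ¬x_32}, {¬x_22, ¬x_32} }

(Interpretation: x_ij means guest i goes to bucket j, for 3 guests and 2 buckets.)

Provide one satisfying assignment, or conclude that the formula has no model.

UNSATISFIABLE

Try x_11 = True.
Unit clause (¬x_21) forces x_21 = False.
Unit clause (x_22) forces x_22 = True.
Unit clause (¬x_31) forces x_31 = False.
Unit clause (x_32) forces x_32 = True.
But (¬x_32) is also a unit clause — contradiction.
Backtrack on x_11: now try x_11 = False.
Unit clause (x_12) forces x_12 = True.
Unit clause (¬x_22) forces x_22 = False.
Unit clause (x_21) forces x_21 = True.
Unit clause (¬x_31) forces x_31 = False.
Unit clause (x_32) forces x_32 = True.
But (¬x_32) is also a unit clause — contradiction.
Both values of x_11 lead to a conflict.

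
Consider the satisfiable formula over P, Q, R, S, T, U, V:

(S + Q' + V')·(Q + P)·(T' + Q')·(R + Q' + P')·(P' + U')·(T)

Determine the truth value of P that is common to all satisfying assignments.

True

Suppose P = 0.
The clause (Q) is unit, so Q = 1.
The clause (T') is unit, so T = 0.
Now (T) is unsatisfied and unit — conflict.
So every satisfying assignment has P = True.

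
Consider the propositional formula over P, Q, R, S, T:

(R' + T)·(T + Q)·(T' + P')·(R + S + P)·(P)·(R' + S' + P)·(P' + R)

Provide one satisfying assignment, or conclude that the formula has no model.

(P) alone gives P = 1.
(T') alone gives T = 0.
(R') alone gives R = 0.
But (R) is also a unit clause — contradiction.

UNSATISFIABLE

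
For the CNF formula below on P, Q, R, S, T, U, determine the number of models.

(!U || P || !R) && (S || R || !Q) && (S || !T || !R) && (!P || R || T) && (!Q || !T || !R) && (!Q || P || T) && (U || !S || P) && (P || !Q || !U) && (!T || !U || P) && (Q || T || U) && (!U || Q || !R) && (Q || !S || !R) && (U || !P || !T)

There are 2^6 = 64 truth assignments over (P, Q, R, S, T, U).
Split on R. With R = true, the clauses containing R are satisfied and !R drops from the rest; 4 of the 2^5 = 32 assignments to the other variables satisfy what remains.
With R = false, by the same count on the reduced clause set, 6 assignments work.
(One model: P=F, Q=F, R=F, S=F, T=F, U=T.)
Total: 4 + 6 = 10.

10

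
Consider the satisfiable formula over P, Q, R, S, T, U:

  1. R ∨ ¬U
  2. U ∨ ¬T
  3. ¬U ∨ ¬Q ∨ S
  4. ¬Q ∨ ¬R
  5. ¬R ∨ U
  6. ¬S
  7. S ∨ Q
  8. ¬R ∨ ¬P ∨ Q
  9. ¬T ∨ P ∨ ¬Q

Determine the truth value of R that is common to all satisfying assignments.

False

Suppose R = True.
From the singleton clause (¬Q), Q = False.
From the singleton clause (U), U = True.
From the singleton clause (¬S), S = False.
Now (S) is unsatisfied and unit — conflict.
So every satisfying assignment has R = False.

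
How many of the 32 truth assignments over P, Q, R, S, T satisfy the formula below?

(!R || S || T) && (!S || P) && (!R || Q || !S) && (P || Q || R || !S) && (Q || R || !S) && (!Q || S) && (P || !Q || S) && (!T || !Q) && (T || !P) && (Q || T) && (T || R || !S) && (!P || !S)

There are 2^5 = 32 truth assignments over (P, Q, R, S, T).
Split on S. With S = true, the clauses containing S are satisfied and !S drops from the rest; 0 of the 2^4 = 16 assignments to the other variables satisfy what remains.
With S = false, by the same count on the reduced clause set, 4 assignments work.
Total: 0 + 4 = 4.

4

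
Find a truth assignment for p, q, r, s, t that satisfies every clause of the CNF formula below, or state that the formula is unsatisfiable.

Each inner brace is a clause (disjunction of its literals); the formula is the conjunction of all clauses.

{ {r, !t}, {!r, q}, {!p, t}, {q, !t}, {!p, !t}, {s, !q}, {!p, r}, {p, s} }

Case r = true:
Unit clause (q) forces q = true.
Unit clause (s) forces s = true.
Case p = false:
All clauses hold; t can take either value.

p: false, q: true, r: true, s: true, t: true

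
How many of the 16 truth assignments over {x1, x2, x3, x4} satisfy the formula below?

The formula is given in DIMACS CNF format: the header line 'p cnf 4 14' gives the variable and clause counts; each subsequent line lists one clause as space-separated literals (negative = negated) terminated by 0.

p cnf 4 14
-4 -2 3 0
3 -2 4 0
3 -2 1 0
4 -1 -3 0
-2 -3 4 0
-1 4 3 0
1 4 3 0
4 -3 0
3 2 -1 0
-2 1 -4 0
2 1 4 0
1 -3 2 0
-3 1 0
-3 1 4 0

3

There are 2^4 = 16 truth assignments over (x1, x2, x3, x4).
Split on x4. With x4 = True, the clauses containing x4 are satisfied and ¬x4 drops from the rest; 3 of the 2^3 = 8 assignments to the other variables satisfy what remains.
With x4 = False, by the same count on the reduced clause set, 0 assignments work.
(One model: x1=F, x2=F, x3=F, x4=T.)
Total: 3 + 0 = 3.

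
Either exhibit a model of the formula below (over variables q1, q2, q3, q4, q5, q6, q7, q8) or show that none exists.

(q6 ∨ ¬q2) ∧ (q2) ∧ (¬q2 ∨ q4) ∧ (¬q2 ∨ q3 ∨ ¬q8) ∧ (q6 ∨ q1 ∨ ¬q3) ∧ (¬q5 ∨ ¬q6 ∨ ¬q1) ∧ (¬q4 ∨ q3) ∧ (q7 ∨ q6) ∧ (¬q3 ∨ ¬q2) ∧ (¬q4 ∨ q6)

UNSATISFIABLE

The clause (q2) is unit, so q2 = True.
The clause (q6) is unit, so q6 = True.
The clause (q4) is unit, so q4 = True.
The clause (q3) is unit, so q3 = True.
But (¬q3) is also a unit clause — contradiction.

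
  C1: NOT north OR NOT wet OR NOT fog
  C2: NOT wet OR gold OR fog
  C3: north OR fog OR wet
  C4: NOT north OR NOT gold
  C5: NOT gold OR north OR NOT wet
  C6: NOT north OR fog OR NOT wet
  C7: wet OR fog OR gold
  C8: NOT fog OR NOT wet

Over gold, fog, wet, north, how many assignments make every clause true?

3

There are 2^4 = 16 truth assignments over (gold, fog, wet, north).
Split on gold. With gold = true, the clauses containing gold are satisfied and NOT gold drops from the rest; 1 of the 2^3 = 8 assignments to the other variables satisfy what remains.
With gold = false, by the same count on the reduced clause set, 2 assignments work.
(One model: gold=F, fog=T, wet=F, north=F.)
Total: 1 + 2 = 3.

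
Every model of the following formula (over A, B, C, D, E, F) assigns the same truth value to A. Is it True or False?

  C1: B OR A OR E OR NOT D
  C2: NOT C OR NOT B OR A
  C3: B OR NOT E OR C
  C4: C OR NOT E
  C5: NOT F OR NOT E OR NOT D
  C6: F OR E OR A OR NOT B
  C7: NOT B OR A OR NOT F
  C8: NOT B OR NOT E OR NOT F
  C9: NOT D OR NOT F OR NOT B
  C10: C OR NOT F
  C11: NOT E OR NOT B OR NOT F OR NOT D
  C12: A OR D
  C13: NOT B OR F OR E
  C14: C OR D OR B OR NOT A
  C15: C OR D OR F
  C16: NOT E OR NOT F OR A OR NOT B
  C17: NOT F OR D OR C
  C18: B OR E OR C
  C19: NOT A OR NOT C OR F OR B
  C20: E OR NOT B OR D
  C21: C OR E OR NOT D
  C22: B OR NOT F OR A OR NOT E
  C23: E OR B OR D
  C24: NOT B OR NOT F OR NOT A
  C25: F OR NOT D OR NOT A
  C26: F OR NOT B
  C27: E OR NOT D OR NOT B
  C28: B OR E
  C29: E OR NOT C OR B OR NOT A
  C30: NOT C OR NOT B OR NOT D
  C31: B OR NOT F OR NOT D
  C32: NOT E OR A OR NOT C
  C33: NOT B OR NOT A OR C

True

Suppose A = false.
(D) alone gives D = true.
Branch on B: set B = true.
(NOT C) alone gives C = false.
(NOT E) alone gives E = false.
That conflicts with the unit clause (E).
Backtrack on B: now try B = false.
(E) alone gives E = true.
(C) alone gives C = true.
That conflicts with the unit clause (NOT C).
Either choice for B ends in contradiction.
So every satisfying assignment has A = True.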